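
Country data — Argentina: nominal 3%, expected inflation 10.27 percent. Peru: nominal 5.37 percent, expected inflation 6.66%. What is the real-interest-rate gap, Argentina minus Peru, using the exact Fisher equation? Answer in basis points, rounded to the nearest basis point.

Argentina: (1 + 0.0300)/(1 + 0.1027) − 1 = -6.5929%
Peru: (1 + 0.0537)/(1 + 0.0666) − 1 = -1.2095%
Differential = -6.5929% − (-1.2095%) = -5.3835% → -538 basis points.

-538 basis points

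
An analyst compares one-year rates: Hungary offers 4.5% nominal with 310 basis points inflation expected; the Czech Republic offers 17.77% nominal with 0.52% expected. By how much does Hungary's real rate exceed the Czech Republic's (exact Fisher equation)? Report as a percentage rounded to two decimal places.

Hungary: (1 + 0.0450)/(1 + 0.0310) − 1 = 1.3579%
The Czech Republic: (1 + 0.1777)/(1 + 0.0052) − 1 = 17.1608%
Differential = 1.3579% − 17.1608% = -15.8029% → -15.80%.

-15.80%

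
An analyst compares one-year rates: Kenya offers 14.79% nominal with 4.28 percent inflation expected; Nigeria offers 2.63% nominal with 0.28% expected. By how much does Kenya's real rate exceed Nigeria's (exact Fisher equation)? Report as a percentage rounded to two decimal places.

7.74%

Kenya: (1 + 0.1479)/(1 + 0.0428) − 1 = 10.0786%
Nigeria: (1 + 0.0263)/(1 + 0.0028) − 1 = 2.3434%
Differential = 10.0786% − 2.3434% = 7.7352% → 7.74%.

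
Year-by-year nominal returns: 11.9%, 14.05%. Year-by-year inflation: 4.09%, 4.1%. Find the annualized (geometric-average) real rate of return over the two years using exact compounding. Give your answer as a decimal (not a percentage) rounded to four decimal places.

Nominal growth factor = 1.1190 × 1.1405 = 1.27621950
Price-level growth factor = 1.0409 × 1.0410 = 1.08357690
Real growth factor = 1.27621950 / 1.08357690 = 1.17778397
Annualized real rate = 1.17778397^(1/2) − 1 = 8.5258% → 0.0853.

0.0853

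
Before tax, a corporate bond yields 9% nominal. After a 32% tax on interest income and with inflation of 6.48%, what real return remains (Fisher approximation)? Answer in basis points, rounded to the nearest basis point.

After-tax nominal return = 9% × (1 − 0.32) = 6.1200%.
r ≈ 6.1200% − 6.48% → -36 basis points.

-36 basis points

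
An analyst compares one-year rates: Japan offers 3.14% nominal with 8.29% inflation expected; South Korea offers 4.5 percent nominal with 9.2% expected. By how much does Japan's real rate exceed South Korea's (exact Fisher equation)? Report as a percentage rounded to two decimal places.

-0.45%

Japan: (1 + 0.0314)/(1 + 0.0829) − 1 = -4.7557%
South Korea: (1 + 0.0450)/(1 + 0.0920) − 1 = -4.3040%
Differential = -4.7557% − (-4.3040%) = -0.4517% → -0.45%.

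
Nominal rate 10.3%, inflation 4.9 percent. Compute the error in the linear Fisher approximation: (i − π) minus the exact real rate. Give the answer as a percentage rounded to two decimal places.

0.25%

Approximate: r ≈ 10.300% − 4.900% = 5.4000%
Exact: (1 + 0.1030)/(1 + 0.0490) − 1 = 5.1478%
Error = 5.4000% − 5.1478% = 0.2522% → 0.25%.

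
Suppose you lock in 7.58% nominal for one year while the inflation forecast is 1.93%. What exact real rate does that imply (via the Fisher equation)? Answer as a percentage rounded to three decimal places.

By the Fisher equation, 1 + r = (1 + i)/(1 + π).
1 + r = 1.07580 / 1.01930 = 1.055430
r = 1.055430 − 1 = 5.5430%, i.e. 5.543%.

5.543%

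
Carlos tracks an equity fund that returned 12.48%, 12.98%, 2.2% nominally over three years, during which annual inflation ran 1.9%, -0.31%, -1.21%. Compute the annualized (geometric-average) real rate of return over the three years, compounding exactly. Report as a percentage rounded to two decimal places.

Compound the nominal returns: 1.1248 × 1.1298 × 1.0220 = 1.29875662.
Compound inflation: 1.0190 × 0.9969 × 0.9879 = 1.00354942.
Deflate: 1.29875662 / 1.00354942 = 1.29416309.
Annualized real rate = 1.29416309^(1/3) − 1 = 8.9757% → 8.98%.

8.98%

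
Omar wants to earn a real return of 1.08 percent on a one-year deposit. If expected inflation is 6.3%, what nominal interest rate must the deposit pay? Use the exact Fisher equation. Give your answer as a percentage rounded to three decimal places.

(1 + i) = (1 + r)(1 + π) = 1.01080 × 1.06300 = 1.0744804
i = 1.0744804 − 1, so the required nominal rate is 7.448%.

7.448%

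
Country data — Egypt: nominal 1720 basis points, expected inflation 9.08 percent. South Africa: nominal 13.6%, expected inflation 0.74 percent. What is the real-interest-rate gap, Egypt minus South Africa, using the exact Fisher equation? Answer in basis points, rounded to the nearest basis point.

-532 basis points

Egypt: (1 + 0.1720)/(1 + 0.0908) − 1 = 7.4441%
South Africa: (1 + 0.1360)/(1 + 0.0074) − 1 = 12.7655%
Differential = 7.4441% − 12.7655% = -5.3215% → -532 basis points.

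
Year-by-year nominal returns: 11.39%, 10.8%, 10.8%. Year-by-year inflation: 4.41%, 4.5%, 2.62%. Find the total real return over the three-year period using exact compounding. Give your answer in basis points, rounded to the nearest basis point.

Compound the nominal returns: 1.1139 × 1.1080 × 1.1080 = 1.367495.
Compound inflation: 1.0441 × 1.0450 × 1.0262 = 1.119671.
Deflate: 1.367495 / 1.119671 = 1.221336.
Total real return = 1.221336 − 1 → 2213 basis points.

2213 basis points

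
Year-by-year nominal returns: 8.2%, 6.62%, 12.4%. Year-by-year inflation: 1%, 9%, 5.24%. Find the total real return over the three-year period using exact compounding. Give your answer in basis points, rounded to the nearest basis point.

1192 basis points

Nominal growth factor = 1.0820 × 1.0662 × 1.1240 = 1.296678
Price-level growth factor = 1.0100 × 1.0900 × 1.0524 = 1.158587
Real growth factor = 1.296678 / 1.158587 = 1.119189
Total real return = 1.119189 − 1 → 1192 basis points.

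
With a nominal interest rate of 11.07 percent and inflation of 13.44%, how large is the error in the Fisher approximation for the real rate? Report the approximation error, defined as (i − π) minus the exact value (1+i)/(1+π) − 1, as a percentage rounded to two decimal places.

Approximate: r ≈ 11.070% − 13.440% = -2.3700%
Exact: (1 + 0.1107)/(1 + 0.1344) − 1 = -2.0892%
Error = -2.3700% − (-2.0892%) = -0.2808% → -0.28%.

-0.28%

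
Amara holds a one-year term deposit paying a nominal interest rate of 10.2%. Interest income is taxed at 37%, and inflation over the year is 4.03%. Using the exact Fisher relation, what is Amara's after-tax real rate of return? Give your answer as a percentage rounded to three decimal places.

2.303%

After-tax nominal return = 10.2% × (1 − 0.37) = 6.4260%.
1 + r = 1.06426 / 1.04030 = 1.023032
After-tax real rate = 1.023032 − 1 → 2.303%.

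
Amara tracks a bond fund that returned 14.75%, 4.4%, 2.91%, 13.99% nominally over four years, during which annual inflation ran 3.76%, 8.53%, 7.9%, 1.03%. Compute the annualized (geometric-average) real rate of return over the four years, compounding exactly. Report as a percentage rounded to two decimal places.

Compound the nominal returns: 1.1475 × 1.0440 × 1.0291 × 1.1399 = 1.40532744.
Compound inflation: 1.0376 × 1.0853 × 1.0790 × 1.0103 = 1.22758497.
Deflate: 1.40532744 / 1.22758497 = 1.14479035.
Annualized real rate = 1.14479035^(1/4) − 1 = 3.4383% → 3.44%.

3.44%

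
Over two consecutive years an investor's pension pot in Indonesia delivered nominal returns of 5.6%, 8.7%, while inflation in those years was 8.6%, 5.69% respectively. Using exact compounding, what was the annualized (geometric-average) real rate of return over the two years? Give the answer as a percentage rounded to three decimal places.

Nominal growth factor = 1.0560 × 1.0870 = 1.14787200
Price-level growth factor = 1.0860 × 1.0569 = 1.14779340
Real growth factor = 1.14787200 / 1.14779340 = 1.00006848
Annualized real rate = 1.00006848^(1/2) − 1 = 0.0034% → 0.003%.

0.003%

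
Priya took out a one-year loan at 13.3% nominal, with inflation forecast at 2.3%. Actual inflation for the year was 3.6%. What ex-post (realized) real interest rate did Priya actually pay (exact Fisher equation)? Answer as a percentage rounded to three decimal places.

Ex-post: (1 + 0.1330)/(1 + 0.0360) − 1 = 9.3629%
So the realized real rate is 9.363%.

9.363%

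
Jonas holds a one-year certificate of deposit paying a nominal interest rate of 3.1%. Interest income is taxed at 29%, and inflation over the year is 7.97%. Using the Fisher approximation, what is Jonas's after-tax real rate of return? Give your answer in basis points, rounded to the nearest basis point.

-577 basis points

After-tax nominal return = 3.1% × (1 − 0.29) = 2.2010%.
r ≈ 2.2010% − 7.97% → -577 basis points.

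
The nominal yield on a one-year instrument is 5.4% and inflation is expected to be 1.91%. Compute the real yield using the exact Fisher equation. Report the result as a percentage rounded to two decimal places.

3.42%

By the Fisher relation, 1 + r = (1 + i)/(1 + π).
1 + r = 1.05400 / 1.01910 = 1.034246
r = 1.034246 − 1 = 3.4246%, i.e. 3.42%.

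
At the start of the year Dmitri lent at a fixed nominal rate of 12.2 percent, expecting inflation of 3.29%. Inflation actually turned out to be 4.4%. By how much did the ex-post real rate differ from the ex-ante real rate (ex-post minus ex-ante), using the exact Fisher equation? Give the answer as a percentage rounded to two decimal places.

-1.15%

Ex-ante: (1 + 0.1220)/(1 + 0.0329) − 1 = 8.6262%
Ex-post: (1 + 0.1220)/(1 + 0.0440) − 1 = 7.4713%
Difference (ex-post − ex-ante) = -1.1549% → -1.15%.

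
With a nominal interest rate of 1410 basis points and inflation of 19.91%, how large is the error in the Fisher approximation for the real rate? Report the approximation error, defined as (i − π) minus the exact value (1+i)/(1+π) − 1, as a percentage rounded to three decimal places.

-0.965%

Approximate: r ≈ 14.100% − 19.910% = -5.8100%
Exact: (1 + 0.1410)/(1 + 0.1991) − 1 = -4.8453%
Error = -5.8100% − (-4.8453%) = -0.9647% → -0.965%.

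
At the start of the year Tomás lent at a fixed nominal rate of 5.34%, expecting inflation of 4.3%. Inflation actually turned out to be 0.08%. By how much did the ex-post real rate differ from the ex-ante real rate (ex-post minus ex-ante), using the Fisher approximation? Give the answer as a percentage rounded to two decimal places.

Ex-ante: 5.34% − 4.3% = 1.040%
Ex-post: 5.34% − 0.08% = 5.260%
Difference (ex-post − ex-ante) = 4.2200% → 4.22%.

4.22%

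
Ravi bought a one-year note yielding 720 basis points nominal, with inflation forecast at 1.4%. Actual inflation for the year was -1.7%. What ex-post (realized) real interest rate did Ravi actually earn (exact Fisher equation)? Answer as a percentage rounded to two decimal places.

Ex-post: (1 + 0.0720)/(1 − 0.0170) − 1 = 9.0539%
So the realized real rate is 9.05%.

9.05%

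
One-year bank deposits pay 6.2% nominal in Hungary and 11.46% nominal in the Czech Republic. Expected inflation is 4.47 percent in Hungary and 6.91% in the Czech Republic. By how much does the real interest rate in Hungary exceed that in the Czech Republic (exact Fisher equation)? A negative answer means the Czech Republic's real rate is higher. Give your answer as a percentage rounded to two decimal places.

Hungary: (1 + 0.0620)/(1 + 0.0447) − 1 = 1.6560%
The Czech Republic: (1 + 0.1146)/(1 + 0.0691) − 1 = 4.2559%
Differential = 1.6560% − 4.2559% = -2.5999% → -2.60%.

-2.60%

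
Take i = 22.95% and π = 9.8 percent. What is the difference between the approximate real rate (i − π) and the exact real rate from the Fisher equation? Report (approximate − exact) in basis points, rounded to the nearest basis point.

Approximate: r ≈ 22.950% − 9.800% = 13.1500%
Exact: (1 + 0.2295)/(1 + 0.0980) − 1 = 11.9763%
Error = 13.1500% − 11.9763% = 1.1737% → 117 basis points.

117 basis points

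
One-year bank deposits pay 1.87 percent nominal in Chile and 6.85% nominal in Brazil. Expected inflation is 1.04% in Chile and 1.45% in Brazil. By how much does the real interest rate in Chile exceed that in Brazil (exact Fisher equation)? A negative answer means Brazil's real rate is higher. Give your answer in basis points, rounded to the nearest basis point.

-450 basis points

Chile: (1 + 0.0187)/(1 + 0.0104) − 1 = 0.8215%
Brazil: (1 + 0.0685)/(1 + 0.0145) − 1 = 5.3228%
Differential = 0.8215% − 5.3228% = -4.5014% → -450 basis points.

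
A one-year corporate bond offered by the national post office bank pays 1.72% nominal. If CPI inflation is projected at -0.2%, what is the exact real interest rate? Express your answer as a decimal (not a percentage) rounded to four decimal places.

0.0192

By the Fisher equation, 1 + r = (1 + i)/(1 + π).
1 + r = 1.01720 / 0.99800 = 1.019238
r = 1.019238 − 1 = 1.9238%, i.e. 0.0192.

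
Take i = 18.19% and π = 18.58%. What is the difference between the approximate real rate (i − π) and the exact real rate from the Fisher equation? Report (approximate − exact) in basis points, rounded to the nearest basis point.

-6 basis points

Approximate: r ≈ 18.190% − 18.580% = -0.3900%
Exact: (1 + 0.1819)/(1 + 0.1858) − 1 = -0.3289%
Error = -0.3900% − (-0.3289%) = -0.0611% → -6 basis points.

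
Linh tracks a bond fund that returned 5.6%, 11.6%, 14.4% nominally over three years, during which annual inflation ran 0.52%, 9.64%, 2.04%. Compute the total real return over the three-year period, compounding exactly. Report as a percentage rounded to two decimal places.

Nominal growth factor = 1.0560 × 1.1160 × 1.1440 = 1.348199
Price-level growth factor = 1.0052 × 1.0964 × 1.0204 = 1.124584
Real growth factor = 1.348199 / 1.124584 = 1.198843
Total real return = 1.198843 − 1 → 19.88%.

19.88%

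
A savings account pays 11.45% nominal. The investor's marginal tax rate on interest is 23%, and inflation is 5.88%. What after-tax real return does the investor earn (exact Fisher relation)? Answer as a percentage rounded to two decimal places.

After-tax nominal return = 11.45% × (1 − 0.23) = 8.8165%.
1 + r = 1.088165 / 1.05880 = 1.027734
After-tax real rate = 1.027734 − 1 → 2.77%.

2.77%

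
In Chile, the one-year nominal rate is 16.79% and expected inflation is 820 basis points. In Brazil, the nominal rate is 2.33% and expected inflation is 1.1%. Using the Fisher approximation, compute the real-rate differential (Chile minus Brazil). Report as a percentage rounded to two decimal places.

7.36%

Chile: 16.79% − 8.2% = 8.590%
Brazil: 2.33% − 1.1% = 1.230%
Differential = 7.360% → 7.36%.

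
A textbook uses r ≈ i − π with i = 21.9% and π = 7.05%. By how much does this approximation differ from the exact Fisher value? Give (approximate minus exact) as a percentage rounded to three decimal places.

Approximate: r ≈ 21.900% − 7.050% = 14.8500%
Exact: (1 + 0.2190)/(1 + 0.0705) − 1 = 13.8720%
Error = 14.8500% − 13.8720% = 0.9780% → 0.978%.

0.978%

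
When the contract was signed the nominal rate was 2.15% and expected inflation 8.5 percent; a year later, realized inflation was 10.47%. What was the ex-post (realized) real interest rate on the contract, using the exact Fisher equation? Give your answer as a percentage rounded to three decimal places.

Ex-post: (1 + 0.0215)/(1 + 0.1047) − 1 = -7.53146%
So the realized real rate is -7.531%.

-7.531%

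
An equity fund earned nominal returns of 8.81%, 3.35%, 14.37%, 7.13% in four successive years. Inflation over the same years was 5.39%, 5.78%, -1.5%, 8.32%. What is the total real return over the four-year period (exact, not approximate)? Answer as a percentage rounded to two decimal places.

Compound the nominal returns: 1.0881 × 1.0335 × 1.1437 × 1.0713 = 1.377852.
Compound inflation: 1.0539 × 1.0578 × 0.9850 × 1.0832 = 1.189455.
Deflate: 1.377852 / 1.189455 = 1.158390.
Total real return = 1.158390 − 1 → 15.84%.

15.84%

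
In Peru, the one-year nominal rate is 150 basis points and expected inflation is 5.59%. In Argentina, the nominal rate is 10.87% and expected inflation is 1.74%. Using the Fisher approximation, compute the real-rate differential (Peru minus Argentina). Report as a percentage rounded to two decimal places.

-13.22%

Peru: 1.5% − 5.59% = -4.090%
Argentina: 10.87% − 1.74% = 9.130%
Differential = -13.220% → -13.22%.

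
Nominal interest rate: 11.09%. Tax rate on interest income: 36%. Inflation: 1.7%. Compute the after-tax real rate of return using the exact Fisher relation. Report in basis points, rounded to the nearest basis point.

531 basis points

After-tax nominal return = 11.09% × (1 − 0.36) = 7.0976%.
1 + r = 1.070976 / 1.01700 = 1.053074
After-tax real rate = 1.053074 − 1 → 531 basis points.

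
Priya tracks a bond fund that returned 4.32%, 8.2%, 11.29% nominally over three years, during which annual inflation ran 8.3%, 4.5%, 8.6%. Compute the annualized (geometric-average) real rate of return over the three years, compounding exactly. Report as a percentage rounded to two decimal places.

0.73%

Nominal growth factor = 1.0432 × 1.0820 × 1.1129 = 1.25617742
Price-level growth factor = 1.0830 × 1.0450 × 1.0860 = 1.22906421
Real growth factor = 1.25617742 / 1.22906421 = 1.02206004
Annualized real rate = 1.02206004^(1/3) − 1 = 0.7300% → 0.73%.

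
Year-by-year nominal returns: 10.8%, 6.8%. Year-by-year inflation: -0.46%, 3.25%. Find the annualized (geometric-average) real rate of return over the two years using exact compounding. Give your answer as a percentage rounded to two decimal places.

Compound the nominal returns: 1.1080 × 1.0680 = 1.18334400.
Compound inflation: 0.9954 × 1.0325 = 1.02775050.
Deflate: 1.18334400 / 1.02775050 = 1.15139229.
Annualized real rate = 1.15139229^(1/2) − 1 = 7.3029% → 7.30%.

7.30%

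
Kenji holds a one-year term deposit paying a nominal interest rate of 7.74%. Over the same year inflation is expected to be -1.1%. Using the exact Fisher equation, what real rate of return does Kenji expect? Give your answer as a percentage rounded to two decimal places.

8.94%

1 + r = 1.07740 / 0.98900 = 1.089383
r = 1.089383 − 1 = 8.9383%, i.e. 8.94%.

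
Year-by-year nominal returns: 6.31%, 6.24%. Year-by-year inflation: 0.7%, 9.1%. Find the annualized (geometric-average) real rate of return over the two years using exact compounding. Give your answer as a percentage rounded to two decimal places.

Compound the nominal returns: 1.0631 × 1.0624 = 1.12943744.
Compound inflation: 1.0070 × 1.0910 = 1.09863700.
Deflate: 1.12943744 / 1.09863700 = 1.02803514.
Annualized real rate = 1.02803514^(1/2) − 1 = 1.3921% → 1.39%.

1.39%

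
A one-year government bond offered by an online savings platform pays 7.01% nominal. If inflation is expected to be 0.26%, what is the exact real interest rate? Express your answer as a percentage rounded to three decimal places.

By the Fisher equation, 1 + r = (1 + i)/(1 + π).
1 + r = 1.07010 / 1.00260 = 1.06732496
r = 1.06732496 − 1 = 6.732496%, i.e. 6.732%.

6.732%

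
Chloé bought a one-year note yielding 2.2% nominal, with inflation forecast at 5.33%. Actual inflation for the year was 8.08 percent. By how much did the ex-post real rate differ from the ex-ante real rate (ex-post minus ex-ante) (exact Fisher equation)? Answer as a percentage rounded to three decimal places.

Ex-ante: (1 + 0.0220)/(1 + 0.0533) − 1 = -2.9716%
Ex-post: (1 + 0.0220)/(1 + 0.0808) − 1 = -5.4404%
Difference (ex-post − ex-ante) = -2.4688% → -2.469%.

-2.469%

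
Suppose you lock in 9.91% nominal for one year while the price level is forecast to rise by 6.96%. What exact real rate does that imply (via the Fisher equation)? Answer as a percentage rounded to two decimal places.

By the Fisher equation, 1 + r = (1 + i)/(1 + π).
1 + r = 1.09910 / 1.06960 = 1.027580
r = 1.027580 − 1 = 2.7580%, i.e. 2.76%.

2.76%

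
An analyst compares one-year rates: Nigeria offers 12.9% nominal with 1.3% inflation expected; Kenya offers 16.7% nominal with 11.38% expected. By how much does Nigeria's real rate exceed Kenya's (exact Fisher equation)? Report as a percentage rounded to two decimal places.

Nigeria: (1 + 0.1290)/(1 + 0.0130) − 1 = 11.4511%
Kenya: (1 + 0.1670)/(1 + 0.1138) − 1 = 4.7764%
Differential = 11.4511% − 4.7764% = 6.6747% → 6.67%.

6.67%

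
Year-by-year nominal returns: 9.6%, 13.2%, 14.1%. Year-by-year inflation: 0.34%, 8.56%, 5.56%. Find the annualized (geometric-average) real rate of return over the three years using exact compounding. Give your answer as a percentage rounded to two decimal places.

7.18%

Compound the nominal returns: 1.0960 × 1.1320 × 1.1410 = 1.41560675.
Compound inflation: 1.0034 × 1.0856 × 1.0556 = 1.14985562.
Deflate: 1.41560675 / 1.14985562 = 1.23111696.
Annualized real rate = 1.23111696^(1/3) − 1 = 7.1765% → 7.18%.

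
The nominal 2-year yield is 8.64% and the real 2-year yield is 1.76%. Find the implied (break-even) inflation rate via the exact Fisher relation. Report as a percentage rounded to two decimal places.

(1 + π) = (1 + i)/(1 + r) = 1.08640 / 1.01760 = 1.067610
Break-even inflation = 1.067610 − 1 → 6.76%.

6.76%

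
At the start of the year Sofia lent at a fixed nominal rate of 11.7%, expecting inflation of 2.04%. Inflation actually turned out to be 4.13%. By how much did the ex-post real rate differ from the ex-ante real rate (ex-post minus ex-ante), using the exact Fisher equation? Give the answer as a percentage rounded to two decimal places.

Ex-ante: (1 + 0.1170)/(1 + 0.0204) − 1 = 9.4669%
Ex-post: (1 + 0.1170)/(1 + 0.0413) − 1 = 7.2698%
Difference (ex-post − ex-ante) = -2.1971% → -2.20%.

-2.20%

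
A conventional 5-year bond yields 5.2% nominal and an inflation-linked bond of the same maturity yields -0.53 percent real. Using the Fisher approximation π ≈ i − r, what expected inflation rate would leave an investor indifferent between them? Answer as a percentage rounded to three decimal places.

π ≈ i − r = 5.2% − (-0.53%) → 5.730%.

5.730%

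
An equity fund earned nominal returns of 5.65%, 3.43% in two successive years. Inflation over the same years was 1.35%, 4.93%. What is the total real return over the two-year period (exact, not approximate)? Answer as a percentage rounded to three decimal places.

Nominal growth factor = 1.0565 × 1.0343 = 1.0927380
Price-level growth factor = 1.0135 × 1.0493 = 1.0634656
Real growth factor = 1.0927380 / 1.0634656 = 1.0275255
Total real return = 1.0275255 − 1 → 2.753%.

2.753%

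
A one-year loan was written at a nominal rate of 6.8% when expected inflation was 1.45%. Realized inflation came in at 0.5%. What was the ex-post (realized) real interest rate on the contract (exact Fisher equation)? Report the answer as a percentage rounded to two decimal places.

Ex-post: (1 + 0.0680)/(1 + 0.0050) − 1 = 6.2687%
So the realized real rate is 6.27%.

6.27%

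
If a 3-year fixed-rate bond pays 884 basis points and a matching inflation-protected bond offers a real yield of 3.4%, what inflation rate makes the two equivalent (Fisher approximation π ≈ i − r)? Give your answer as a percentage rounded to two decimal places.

5.44%

π ≈ i − r = 8.84% − 3.4% → 5.44%.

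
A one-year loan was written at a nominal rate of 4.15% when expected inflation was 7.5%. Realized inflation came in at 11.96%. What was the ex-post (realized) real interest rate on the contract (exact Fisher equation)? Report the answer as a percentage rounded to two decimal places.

Ex-post: (1 + 0.0415)/(1 + 0.1196) − 1 = -6.9757%
So the realized real rate is -6.98%.

-6.98%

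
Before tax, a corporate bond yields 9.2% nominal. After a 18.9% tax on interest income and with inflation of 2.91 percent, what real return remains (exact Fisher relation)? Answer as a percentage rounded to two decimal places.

After-tax nominal return = 9.2% × (1 − 0.189) = 7.4612%.
1 + r = 1.074612 / 1.02910 = 1.044225
After-tax real rate = 1.044225 − 1 → 4.42%.

4.42%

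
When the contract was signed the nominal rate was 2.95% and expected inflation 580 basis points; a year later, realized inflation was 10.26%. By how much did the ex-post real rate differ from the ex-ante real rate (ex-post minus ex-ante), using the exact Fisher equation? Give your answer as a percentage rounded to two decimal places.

Ex-ante: (1 + 0.0295)/(1 + 0.0580) − 1 = -2.6938%
Ex-post: (1 + 0.0295)/(1 + 0.1026) − 1 = -6.6298%
Difference (ex-post − ex-ante) = -3.9360% → -3.94%.

-3.94%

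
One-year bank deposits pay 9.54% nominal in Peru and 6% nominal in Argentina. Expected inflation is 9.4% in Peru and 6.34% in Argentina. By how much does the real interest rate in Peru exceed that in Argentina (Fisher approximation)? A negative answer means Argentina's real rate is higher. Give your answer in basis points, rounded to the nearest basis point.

Peru: 9.54% − 9.4% = 0.140%
Argentina: 6% − 6.34% = -0.340%
Differential = 0.480% → 48 basis points.

48 basis points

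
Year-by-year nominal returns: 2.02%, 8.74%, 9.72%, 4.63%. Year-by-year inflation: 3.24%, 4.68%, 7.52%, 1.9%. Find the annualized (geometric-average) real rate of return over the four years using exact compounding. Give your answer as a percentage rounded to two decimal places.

Nominal growth factor = 1.0202 × 1.0874 × 1.0972 × 1.0463 = 1.27355197
Price-level growth factor = 1.0324 × 1.0468 × 1.0752 × 1.0190 = 1.18406392
Real growth factor = 1.27355197 / 1.18406392 = 1.07557704
Annualized real rate = 1.07557704^(1/4) − 1 = 1.8381% → 1.84%.

1.84%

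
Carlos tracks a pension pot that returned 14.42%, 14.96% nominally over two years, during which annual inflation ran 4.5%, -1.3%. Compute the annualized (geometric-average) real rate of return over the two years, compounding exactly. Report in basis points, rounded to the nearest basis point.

Nominal growth factor = 1.1442 × 1.1496 = 1.31537232
Price-level growth factor = 1.0450 × 0.9870 = 1.03141500
Real growth factor = 1.31537232 / 1.03141500 = 1.27530850
Annualized real rate = 1.27530850^(1/2) − 1 = 12.9296% → 1293 basis points.

1293 basis points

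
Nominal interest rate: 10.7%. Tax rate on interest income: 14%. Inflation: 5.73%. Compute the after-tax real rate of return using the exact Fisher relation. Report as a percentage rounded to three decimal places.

After-tax nominal return = 10.7% × (1 − 0.14) = 9.2020%.
1 + r = 1.09202 / 1.05730 = 1.032838
After-tax real rate = 1.032838 − 1 → 3.284%.

3.284%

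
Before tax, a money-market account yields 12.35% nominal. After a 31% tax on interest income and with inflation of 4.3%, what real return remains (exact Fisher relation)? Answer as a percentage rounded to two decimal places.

4.05%

After-tax nominal return = 12.35% × (1 − 0.31) = 8.5215%.
1 + r = 1.085215 / 1.04300 = 1.040475
After-tax real rate = 1.040475 − 1 → 4.05%.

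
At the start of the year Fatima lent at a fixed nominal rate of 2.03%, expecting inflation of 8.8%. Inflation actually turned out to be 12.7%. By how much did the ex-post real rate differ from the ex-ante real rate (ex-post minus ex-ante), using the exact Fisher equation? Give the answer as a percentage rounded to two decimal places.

-3.25%

Ex-ante: (1 + 0.0203)/(1 + 0.0880) − 1 = -6.2224%
Ex-post: (1 + 0.0203)/(1 + 0.1270) − 1 = -9.4676%
Difference (ex-post − ex-ante) = -3.2452% → -3.25%.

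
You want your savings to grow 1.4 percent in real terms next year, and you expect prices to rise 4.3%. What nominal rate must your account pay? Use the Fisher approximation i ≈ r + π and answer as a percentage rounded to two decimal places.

i ≈ r + π = 1.4% + 4.3% = 5.70%.

5.70%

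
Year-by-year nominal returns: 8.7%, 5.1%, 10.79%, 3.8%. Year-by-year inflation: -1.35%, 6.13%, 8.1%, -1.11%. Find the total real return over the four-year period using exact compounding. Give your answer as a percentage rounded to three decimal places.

17.386%

Compound the nominal returns: 1.0870 × 1.0510 × 1.1079 × 1.0380 = 1.313803.
Compound inflation: 0.9865 × 1.0613 × 1.0810 × 0.9889 = 1.119214.
Deflate: 1.313803 / 1.119214 = 1.173861.
Total real return = 1.173861 − 1 → 17.386%.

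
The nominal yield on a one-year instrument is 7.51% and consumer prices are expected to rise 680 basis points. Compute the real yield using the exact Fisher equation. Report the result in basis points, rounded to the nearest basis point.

By the Fisher equation, 1 + r = (1 + i)/(1 + π).
1 + r = 1.07510 / 1.06800 = 1.006648
r = 1.006648 − 1 = 0.6648%, i.e. 66 basis points.

66 basis points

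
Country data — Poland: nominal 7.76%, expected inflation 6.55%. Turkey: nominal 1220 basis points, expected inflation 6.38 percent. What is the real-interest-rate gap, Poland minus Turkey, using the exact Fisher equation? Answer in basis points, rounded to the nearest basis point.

Poland: (1 + 0.0776)/(1 + 0.0655) − 1 = 1.1356%
Turkey: (1 + 0.1220)/(1 + 0.0638) − 1 = 5.4710%
Differential = 1.1356% − 5.4710% = -4.3353% → -434 basis points.

-434 basis points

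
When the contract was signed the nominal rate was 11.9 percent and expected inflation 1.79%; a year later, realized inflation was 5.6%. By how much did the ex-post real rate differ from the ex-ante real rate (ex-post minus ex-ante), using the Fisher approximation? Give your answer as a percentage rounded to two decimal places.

-3.81%

Ex-ante: 11.9% − 1.79% = 10.110%
Ex-post: 11.9% − 5.6% = 6.300%
Difference (ex-post − ex-ante) = -3.8100% → -3.81%.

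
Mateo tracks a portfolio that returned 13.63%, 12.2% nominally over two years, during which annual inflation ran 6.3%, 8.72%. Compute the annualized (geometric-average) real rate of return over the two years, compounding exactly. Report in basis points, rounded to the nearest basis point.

Nominal growth factor = 1.1363 × 1.1220 = 1.27492860
Price-level growth factor = 1.0630 × 1.0872 = 1.15569360
Real growth factor = 1.27492860 / 1.15569360 = 1.10317181
Annualized real rate = 1.10317181^(1/2) − 1 = 5.0320% → 503 basis points.

503 basis points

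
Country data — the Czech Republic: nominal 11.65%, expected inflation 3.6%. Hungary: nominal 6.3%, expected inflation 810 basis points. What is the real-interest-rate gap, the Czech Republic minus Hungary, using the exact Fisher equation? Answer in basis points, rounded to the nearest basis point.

944 basis points

The Czech Republic: (1 + 0.1165)/(1 + 0.0360) − 1 = 7.7703%
Hungary: (1 + 0.0630)/(1 + 0.0810) − 1 = -1.6651%
Differential = 7.7703% − (-1.6651%) = 9.4354% → 944 basis points.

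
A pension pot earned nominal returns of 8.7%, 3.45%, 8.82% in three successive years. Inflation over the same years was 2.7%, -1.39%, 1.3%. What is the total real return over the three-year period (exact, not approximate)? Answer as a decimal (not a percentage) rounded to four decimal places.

0.1928

Compound the nominal returns: 1.0870 × 1.0345 × 1.0882 = 1.223683.
Compound inflation: 1.0270 × 0.9861 × 1.0130 = 1.025890.
Deflate: 1.223683 / 1.025890 = 1.192801.
Total real return = 1.192801 − 1 → 0.1928.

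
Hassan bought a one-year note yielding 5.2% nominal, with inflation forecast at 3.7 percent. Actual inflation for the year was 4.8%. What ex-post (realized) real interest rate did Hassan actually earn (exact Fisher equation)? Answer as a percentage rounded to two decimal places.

Ex-post: (1 + 0.0520)/(1 + 0.0480) − 1 = 0.3817%
So the realized real rate is 0.38%.

0.38%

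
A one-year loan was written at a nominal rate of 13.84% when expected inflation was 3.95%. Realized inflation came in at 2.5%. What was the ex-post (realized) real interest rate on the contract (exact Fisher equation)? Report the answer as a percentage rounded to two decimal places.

Ex-post: (1 + 0.1384)/(1 + 0.0250) − 1 = 11.0634%
So the realized real rate is 11.06%.

11.06%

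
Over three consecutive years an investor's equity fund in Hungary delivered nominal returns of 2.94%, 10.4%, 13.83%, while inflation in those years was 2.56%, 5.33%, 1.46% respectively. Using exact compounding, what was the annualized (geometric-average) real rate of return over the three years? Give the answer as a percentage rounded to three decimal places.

Nominal growth factor = 1.0294 × 1.1040 × 1.1383 = 1.293629686
Price-level growth factor = 1.0256 × 1.0533 × 1.0146 = 1.096036341
Real growth factor = 1.293629686 / 1.096036341 = 1.180279921
Annualized real rate = 1.180279921^(1/3) − 1 = 5.68054% → 5.681%.

5.681%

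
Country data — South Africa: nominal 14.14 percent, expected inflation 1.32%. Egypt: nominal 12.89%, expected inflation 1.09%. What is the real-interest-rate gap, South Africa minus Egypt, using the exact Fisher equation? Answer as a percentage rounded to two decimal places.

0.98%

South Africa: (1 + 0.1414)/(1 + 0.0132) − 1 = 12.6530%
Egypt: (1 + 0.1289)/(1 + 0.0109) − 1 = 11.6728%
Differential = 12.6530% − 11.6728% = 0.9802% → 0.98%.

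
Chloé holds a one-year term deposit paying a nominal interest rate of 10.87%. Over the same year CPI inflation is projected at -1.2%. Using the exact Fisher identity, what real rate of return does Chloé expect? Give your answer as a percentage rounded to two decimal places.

12.22%

By the Fisher identity, 1 + r = (1 + i)/(1 + π).
1 + r = 1.10870 / 0.98800 = 1.122166
r = 1.122166 − 1 = 12.2166%, i.e. 12.22%.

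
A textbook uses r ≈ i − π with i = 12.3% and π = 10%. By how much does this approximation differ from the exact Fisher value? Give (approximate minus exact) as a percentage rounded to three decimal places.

Approximate: r ≈ 12.300% − 10.000% = 2.3000%
Exact: (1 + 0.1230)/(1 + 0.1000) − 1 = 2.0909%
Error = 2.3000% − 2.0909% = 0.2091% → 0.209%.

0.209%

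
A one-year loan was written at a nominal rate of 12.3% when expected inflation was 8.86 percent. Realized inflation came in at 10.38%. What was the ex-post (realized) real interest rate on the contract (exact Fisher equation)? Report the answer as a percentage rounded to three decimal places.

Ex-post: (1 + 0.1230)/(1 + 0.1038) − 1 = 1.7394%
So the realized real rate is 1.739%.

1.739%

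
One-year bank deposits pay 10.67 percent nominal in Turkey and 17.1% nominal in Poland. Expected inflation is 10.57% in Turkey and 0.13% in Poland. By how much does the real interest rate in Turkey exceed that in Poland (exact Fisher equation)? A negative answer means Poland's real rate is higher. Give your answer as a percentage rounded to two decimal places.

Turkey: (1 + 0.1067)/(1 + 0.1057) − 1 = 0.0904%
Poland: (1 + 0.1710)/(1 + 0.0013) − 1 = 16.9480%
Differential = 0.0904% − 16.9480% = -16.8575% → -16.86%.

-16.86%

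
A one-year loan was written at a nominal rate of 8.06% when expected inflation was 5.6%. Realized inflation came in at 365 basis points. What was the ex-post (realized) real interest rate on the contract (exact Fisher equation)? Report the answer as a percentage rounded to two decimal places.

Ex-post: (1 + 0.0806)/(1 + 0.0365) − 1 = 4.2547%
So the realized real rate is 4.25%.

4.25%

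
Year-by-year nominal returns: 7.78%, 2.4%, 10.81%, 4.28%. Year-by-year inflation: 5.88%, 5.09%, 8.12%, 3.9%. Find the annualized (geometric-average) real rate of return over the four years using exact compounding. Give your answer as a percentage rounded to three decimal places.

0.503%

Nominal growth factor = 1.0778 × 1.0240 × 1.1081 × 1.0428 = 1.27531690
Price-level growth factor = 1.0588 × 1.0509 × 1.0812 × 1.0390 = 1.24996228
Real growth factor = 1.27531690 / 1.24996228 = 1.02028430
Annualized real rate = 1.02028430^(1/4) − 1 = 0.5033% → 0.503%.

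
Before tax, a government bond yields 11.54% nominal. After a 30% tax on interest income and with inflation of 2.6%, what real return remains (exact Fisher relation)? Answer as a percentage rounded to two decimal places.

After-tax nominal return = 11.54% × (1 − 0.3) = 8.0780%.
1 + r = 1.08078 / 1.02600 = 1.053392
After-tax real rate = 1.053392 − 1 → 5.34%.

5.34%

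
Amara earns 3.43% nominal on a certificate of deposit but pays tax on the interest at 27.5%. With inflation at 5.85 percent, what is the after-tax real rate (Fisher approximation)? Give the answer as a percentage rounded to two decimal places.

-3.36%

After-tax nominal return = 3.43% × (1 − 0.275) = 2.48675%.
r ≈ 2.48675% − 5.85% → -3.36%.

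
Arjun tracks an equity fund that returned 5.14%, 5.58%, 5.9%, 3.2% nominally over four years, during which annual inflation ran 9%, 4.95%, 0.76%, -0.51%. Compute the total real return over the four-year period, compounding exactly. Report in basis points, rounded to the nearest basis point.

Compound the nominal returns: 1.0514 × 1.0558 × 1.0590 × 1.0320 = 1.213180.
Compound inflation: 1.0900 × 1.0495 × 1.0076 × 0.9949 = 1.146771.
Deflate: 1.213180 / 1.146771 = 1.057910.
Total real return = 1.057910 − 1 → 579 basis points.

579 basis points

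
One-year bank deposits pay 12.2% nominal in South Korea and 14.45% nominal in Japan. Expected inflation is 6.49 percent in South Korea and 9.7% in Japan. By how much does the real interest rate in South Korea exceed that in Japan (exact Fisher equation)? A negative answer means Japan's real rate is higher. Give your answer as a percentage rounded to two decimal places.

South Korea: (1 + 0.1220)/(1 + 0.0649) − 1 = 5.3620%
Japan: (1 + 0.1445)/(1 + 0.0970) − 1 = 4.3300%
Differential = 5.3620% − 4.3300% = 1.0320% → 1.03%.

1.03%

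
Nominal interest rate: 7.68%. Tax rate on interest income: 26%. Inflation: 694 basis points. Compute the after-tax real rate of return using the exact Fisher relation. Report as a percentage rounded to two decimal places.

After-tax nominal return = 7.68% × (1 − 0.26) = 5.6832%.
1 + r = 1.056832 / 1.06940 = 0.988248
After-tax real rate = 0.988248 − 1 → -1.18%.

-1.18%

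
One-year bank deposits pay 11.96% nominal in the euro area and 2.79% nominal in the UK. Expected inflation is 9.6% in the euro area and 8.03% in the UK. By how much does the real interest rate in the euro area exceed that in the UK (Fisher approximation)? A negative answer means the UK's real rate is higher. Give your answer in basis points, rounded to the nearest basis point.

760 basis points

The euro area: 11.96% − 9.6% = 2.360%
The UK: 2.79% − 8.03% = -5.240%
Differential = 7.600% → 760 basis points.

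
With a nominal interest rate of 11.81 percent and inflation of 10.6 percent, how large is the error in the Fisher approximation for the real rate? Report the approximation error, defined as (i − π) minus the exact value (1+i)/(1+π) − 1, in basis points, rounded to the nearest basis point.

12 basis points

Approximate: r ≈ 11.810% − 10.600% = 1.2100%
Exact: (1 + 0.1181)/(1 + 0.1060) − 1 = 1.0940%
Error = 1.2100% − 1.0940% = 0.1160% → 12 basis points.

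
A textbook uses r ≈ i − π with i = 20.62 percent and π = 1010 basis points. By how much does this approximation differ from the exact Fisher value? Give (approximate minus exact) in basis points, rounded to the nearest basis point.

97 basis points

Approximate: r ≈ 20.620% − 10.100% = 10.5200%
Exact: (1 + 0.2062)/(1 + 0.1010) − 1 = 9.55495%
Error = 10.5200% − 9.55495% = 0.96505% → 97 basis points.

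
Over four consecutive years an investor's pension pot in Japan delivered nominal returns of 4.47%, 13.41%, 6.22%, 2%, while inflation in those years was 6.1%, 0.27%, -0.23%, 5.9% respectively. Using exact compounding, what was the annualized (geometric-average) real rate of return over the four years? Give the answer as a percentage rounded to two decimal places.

3.38%

Compound the nominal returns: 1.0447 × 1.1341 × 1.0622 × 1.0200 = 1.28365824.
Compound inflation: 1.0610 × 1.0027 × 0.9977 × 1.0590 = 1.12404146.
Deflate: 1.28365824 / 1.12404146 = 1.14200257.
Annualized real rate = 1.14200257^(1/4) − 1 = 3.3753% → 3.38%.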